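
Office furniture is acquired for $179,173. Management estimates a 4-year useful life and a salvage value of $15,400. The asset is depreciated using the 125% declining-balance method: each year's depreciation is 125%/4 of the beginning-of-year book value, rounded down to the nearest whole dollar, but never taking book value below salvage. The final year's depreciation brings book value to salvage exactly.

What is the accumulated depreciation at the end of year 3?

Depreciable base = $179,173 − $15,400 = $163,773.
Year 1: ⌊$179,173 × 125%/4⌋ = $55,991. Book value $123,182.
Year 2: ⌊$123,182 × 125%/4⌋ = $38,494. Book value $84,688.
Year 3: ⌊$84,688 × 125%/4⌋ = $26,465. Book value $58,223.
Accumulated through year 3 = $179,173 − $58,223 = $120,950.

$120,950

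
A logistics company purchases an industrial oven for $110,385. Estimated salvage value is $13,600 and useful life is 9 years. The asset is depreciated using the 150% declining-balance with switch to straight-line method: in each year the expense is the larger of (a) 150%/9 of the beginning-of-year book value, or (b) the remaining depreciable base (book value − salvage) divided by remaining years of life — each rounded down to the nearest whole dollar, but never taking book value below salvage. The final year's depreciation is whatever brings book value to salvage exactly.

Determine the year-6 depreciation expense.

Depreciable base = $110,385 − $13,600 = $96,785.
Year 1: DB = ⌊$110,385 × 150%/9⌋ = $18,397; SL = ⌊$96,785/9⌋ = $10,753 → take DB $18,397. Book value $91,988.
Year 2: DB = ⌊$91,988 × 150%/9⌋ = $15,331; SL = ⌊$78,388/8⌋ = $9,798 → take DB $15,331. Book value $76,657.
Year 3: DB = ⌊$76,657 × 150%/9⌋ = $12,776; SL = ⌊$63,057/7⌋ = $9,008 → take DB $12,776. Book value $63,881.
Year 4: DB = ⌊$63,881 × 150%/9⌋ = $10,646; SL = ⌊$50,281/6⌋ = $8,380 → take DB $10,646. Book value $53,235.
Year 5: DB = ⌊$53,235 × 150%/9⌋ = $8,872; SL = ⌊$39,635/5⌋ = $7,927 → take DB $8,872. Book value $44,363.
Year 6: DB = ⌊$44,363 × 150%/9⌋ = $7,393; SL = ⌊$30,763/4⌋ = $7,690 → take SL $7,690. Book value $36,673.

$7,690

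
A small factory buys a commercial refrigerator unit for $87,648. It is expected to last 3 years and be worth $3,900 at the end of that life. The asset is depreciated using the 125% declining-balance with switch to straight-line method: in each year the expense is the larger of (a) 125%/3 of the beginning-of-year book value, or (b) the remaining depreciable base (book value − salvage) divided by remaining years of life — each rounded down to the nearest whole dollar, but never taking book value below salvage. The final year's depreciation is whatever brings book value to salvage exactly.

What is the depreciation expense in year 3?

$23,614

Depreciable base = $87,648 − $3,900 = $83,748.
Year 1: DB = ⌊$87,648 × 125%/3⌋ = $36,520; SL = ⌊$83,748/3⌋ = $27,916 → take DB $36,520. Book value $51,128.
Year 2: DB = ⌊$51,128 × 125%/3⌋ = $21,303; SL = ⌊$47,228/2⌋ = $23,614 → take SL $23,614. Book value $27,514.
Year 3 (final): $27,514 − $3,900 = $23,614. Book value $3,900.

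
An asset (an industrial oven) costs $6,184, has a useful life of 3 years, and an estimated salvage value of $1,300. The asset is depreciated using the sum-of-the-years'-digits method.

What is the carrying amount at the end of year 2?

$2,114

Depreciable base = $6,184 − $1,300 = $4,884.
Sum of the years' digits = 3+2+1 = 6.
Year 1: $4,884 × 3/6 = $2,442. Book value $3,742.
Year 2: $4,884 × 2/6 = $1,628. Book value $2,114.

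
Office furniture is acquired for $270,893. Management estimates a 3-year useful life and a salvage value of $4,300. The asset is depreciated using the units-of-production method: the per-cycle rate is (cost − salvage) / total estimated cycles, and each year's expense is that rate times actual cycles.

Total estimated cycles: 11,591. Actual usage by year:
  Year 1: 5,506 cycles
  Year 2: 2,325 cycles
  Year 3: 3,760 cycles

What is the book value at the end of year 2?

$90,780

Depreciable base = $270,893 − $4,300 = $266,593.
Rate = $266,593 / 11,591 cycles = $23 per cycle.
Year 1: 5,506 × $23 = $126,638. Book value $144,255.
Year 2: 2,325 × $23 = $53,475. Book value $90,780.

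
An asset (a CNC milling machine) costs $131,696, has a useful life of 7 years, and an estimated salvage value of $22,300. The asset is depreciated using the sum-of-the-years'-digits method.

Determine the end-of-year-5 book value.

$34,021

Depreciable base = $131,696 − $22,300 = $109,396.
Sum of the years' digits = 7+6+5+4+3+2+1 = 28.
Year 1: $109,396 × 7/28 = $27,349. Book value $104,347.
Year 2: $109,396 × 6/28 = $23,442. Book value $80,905.
Year 3: $109,396 × 5/28 = $19,535. Book value $61,370.
Year 4: $109,396 × 4/28 = $15,628. Book value $45,742.
Year 5: $109,396 × 3/28 = $11,721. Book value $34,021.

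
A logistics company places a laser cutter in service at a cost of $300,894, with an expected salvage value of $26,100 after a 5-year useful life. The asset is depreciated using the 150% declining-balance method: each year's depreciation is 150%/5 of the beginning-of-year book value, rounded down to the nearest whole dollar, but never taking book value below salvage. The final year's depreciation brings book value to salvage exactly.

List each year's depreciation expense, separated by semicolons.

$90,268; $63,187; $44,231; $30,962; $46,146

Depreciable base = $300,894 − $26,100 = $274,794.
Year 1: ⌊$300,894 × 150%/5⌋ = $90,268. Book value $210,626.
Year 2: ⌊$210,626 × 150%/5⌋ = $63,187. Book value $147,439.
Year 3: ⌊$147,439 × 150%/5⌋ = $44,231. Book value $103,208.
Year 4: ⌊$103,208 × 150%/5⌋ = $30,962. Book value $72,246.
Year 5 (final): $72,246 − $26,100 = $46,146. Book value $26,100.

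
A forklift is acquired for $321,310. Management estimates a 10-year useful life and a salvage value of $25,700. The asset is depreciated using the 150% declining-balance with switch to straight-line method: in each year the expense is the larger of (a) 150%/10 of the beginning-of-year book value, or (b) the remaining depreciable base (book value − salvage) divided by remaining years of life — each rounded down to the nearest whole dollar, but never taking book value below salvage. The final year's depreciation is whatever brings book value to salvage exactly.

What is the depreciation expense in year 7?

Depreciable base = $321,310 − $25,700 = $295,610.
Year 1: DB = ⌊$321,310 × 150%/10⌋ = $48,196; SL = ⌊$295,610/10⌋ = $29,561 → take DB $48,196. Book value $273,114.
Year 2: DB = ⌊$273,114 × 150%/10⌋ = $40,967; SL = ⌊$247,414/9⌋ = $27,490 → take DB $40,967. Book value $232,147.
Year 3: DB = ⌊$232,147 × 150%/10⌋ = $34,822; SL = ⌊$206,447/8⌋ = $25,805 → take DB $34,822. Book value $197,325.
Year 4: DB = ⌊$197,325 × 150%/10⌋ = $29,598; SL = ⌊$171,625/7⌋ = $24,517 → take DB $29,598. Book value $167,727.
Year 5: DB = ⌊$167,727 × 150%/10⌋ = $25,159; SL = ⌊$142,027/6⌋ = $23,671 → take DB $25,159. Book value $142,568.
Year 6: DB = ⌊$142,568 × 150%/10⌋ = $21,385; SL = ⌊$116,868/5⌋ = $23,373 → take SL $23,373. Book value $119,195.
Year 7: DB = ⌊$119,195 × 150%/10⌋ = $17,879; SL = ⌊$93,495/4⌋ = $23,373 → take SL $23,373. Book value $95,822.

$23,373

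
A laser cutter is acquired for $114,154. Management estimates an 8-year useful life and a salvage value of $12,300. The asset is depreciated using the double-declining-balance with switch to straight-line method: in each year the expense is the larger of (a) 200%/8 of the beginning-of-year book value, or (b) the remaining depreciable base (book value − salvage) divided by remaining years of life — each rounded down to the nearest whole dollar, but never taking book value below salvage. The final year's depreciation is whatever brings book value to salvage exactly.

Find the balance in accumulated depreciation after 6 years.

Depreciable base = $114,154 − $12,300 = $101,854.
Year 1: DB = ⌊$114,154 × 200%/8⌋ = $28,538; SL = ⌊$101,854/8⌋ = $12,731 → take DB $28,538. Book value $85,616.
Year 2: DB = ⌊$85,616 × 200%/8⌋ = $21,404; SL = ⌊$73,316/7⌋ = $10,473 → take DB $21,404. Book value $64,212.
Year 3: DB = ⌊$64,212 × 200%/8⌋ = $16,053; SL = ⌊$51,912/6⌋ = $8,652 → take DB $16,053. Book value $48,159.
Year 4: DB = ⌊$48,159 × 200%/8⌋ = $12,039; SL = ⌊$35,859/5⌋ = $7,171 → take DB $12,039. Book value $36,120.
Year 5: DB = ⌊$36,120 × 200%/8⌋ = $9,030; SL = ⌊$23,820/4⌋ = $5,955 → take DB $9,030. Book value $27,090.
Year 6: DB = ⌊$27,090 × 200%/8⌋ = $6,772; SL = ⌊$14,790/3⌋ = $4,930 → take DB $6,772. Book value $20,318.
Accumulated through year 6 = $114,154 − $20,318 = $93,836.

$93,836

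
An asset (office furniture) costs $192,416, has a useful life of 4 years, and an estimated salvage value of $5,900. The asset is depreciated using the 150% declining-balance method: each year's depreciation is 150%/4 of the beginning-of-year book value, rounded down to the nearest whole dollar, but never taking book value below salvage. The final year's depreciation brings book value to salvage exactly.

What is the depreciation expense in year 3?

Depreciable base = $192,416 − $5,900 = $186,516.
Year 1: ⌊$192,416 × 150%/4⌋ = $72,156. Book value $120,260.
Year 2: ⌊$120,260 × 150%/4⌋ = $45,097. Book value $75,163.
Year 3: ⌊$75,163 × 150%/4⌋ = $28,186. Book value $46,977.

$28,186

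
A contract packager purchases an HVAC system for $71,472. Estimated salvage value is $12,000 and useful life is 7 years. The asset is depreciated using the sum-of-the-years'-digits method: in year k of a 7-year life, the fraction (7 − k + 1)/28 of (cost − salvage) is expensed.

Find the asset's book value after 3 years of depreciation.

Depreciable base = $71,472 − $12,000 = $59,472.
Sum of the years' digits = 7+6+5+4+3+2+1 = 28.
Year 1: $59,472 × 7/28 = $14,868. Book value $56,604.
Year 2: $59,472 × 6/28 = $12,744. Book value $43,860.
Year 3: $59,472 × 5/28 = $10,620. Book value $33,240.

$33,240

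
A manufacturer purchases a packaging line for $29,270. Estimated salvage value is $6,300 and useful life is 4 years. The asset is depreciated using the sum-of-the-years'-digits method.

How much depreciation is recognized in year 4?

$2,297

Depreciable base = $29,270 − $6,300 = $22,970.
Sum of the years' digits = 4+3+2+1 = 10.
Year 1: $22,970 × 4/10 = $9,188. Book value $20,082.
Year 2: $22,970 × 3/10 = $6,891. Book value $13,191.
Year 3: $22,970 × 2/10 = $4,594. Book value $8,597.
Year 4: $22,970 × 1/10 = $2,297. Book value $6,300.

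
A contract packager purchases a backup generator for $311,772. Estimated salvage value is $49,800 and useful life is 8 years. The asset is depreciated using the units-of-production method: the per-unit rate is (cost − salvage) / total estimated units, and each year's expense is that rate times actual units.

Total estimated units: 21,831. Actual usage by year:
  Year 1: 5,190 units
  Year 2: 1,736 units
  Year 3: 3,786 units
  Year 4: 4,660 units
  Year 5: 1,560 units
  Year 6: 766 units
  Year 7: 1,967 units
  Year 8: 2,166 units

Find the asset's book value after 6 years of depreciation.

Depreciable base = $311,772 − $49,800 = $261,972.
Rate = $261,972 / 21,831 units = $12 per unit.
Year 1: 5,190 × $12 = $62,280. Book value $249,492.
Year 2: 1,736 × $12 = $20,832. Book value $228,660.
Year 3: 3,786 × $12 = $45,432. Book value $183,228.
Year 4: 4,660 × $12 = $55,920. Book value $127,308.
Year 5: 1,560 × $12 = $18,720. Book value $108,588.
Year 6: 766 × $12 = $9,192. Book value $99,396.

$99,396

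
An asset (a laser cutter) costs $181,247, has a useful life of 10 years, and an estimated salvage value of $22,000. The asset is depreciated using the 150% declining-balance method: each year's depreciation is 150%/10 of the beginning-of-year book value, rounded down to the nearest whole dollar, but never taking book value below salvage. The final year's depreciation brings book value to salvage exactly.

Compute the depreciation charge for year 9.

$7,408

Depreciable base = $181,247 − $22,000 = $159,247.
Year 1: ⌊$181,247 × 150%/10⌋ = $27,187. Book value $154,060.
Year 2: ⌊$154,060 × 150%/10⌋ = $23,109. Book value $130,951.
Year 3: ⌊$130,951 × 150%/10⌋ = $19,642. Book value $111,309.
Year 4: ⌊$111,309 × 150%/10⌋ = $16,696. Book value $94,613.
Year 5: ⌊$94,613 × 150%/10⌋ = $14,191. Book value $80,422.
Year 6: ⌊$80,422 × 150%/10⌋ = $12,063. Book value $68,359.
Year 7: ⌊$68,359 × 150%/10⌋ = $10,253. Book value $58,106.
Year 8: ⌊$58,106 × 150%/10⌋ = $8,715. Book value $49,391.
Year 9: ⌊$49,391 × 150%/10⌋ = $7,408. Book value $41,983.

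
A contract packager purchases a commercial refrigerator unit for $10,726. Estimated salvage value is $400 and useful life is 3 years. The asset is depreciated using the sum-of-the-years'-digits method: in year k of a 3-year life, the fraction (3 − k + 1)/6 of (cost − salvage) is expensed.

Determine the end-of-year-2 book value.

$2,121

Depreciable base = $10,726 − $400 = $10,326.
Sum of the years' digits = 3+2+1 = 6.
Year 1: $10,326 × 3/6 = $5,163. Book value $5,563.
Year 2: $10,326 × 2/6 = $3,442. Book value $2,121.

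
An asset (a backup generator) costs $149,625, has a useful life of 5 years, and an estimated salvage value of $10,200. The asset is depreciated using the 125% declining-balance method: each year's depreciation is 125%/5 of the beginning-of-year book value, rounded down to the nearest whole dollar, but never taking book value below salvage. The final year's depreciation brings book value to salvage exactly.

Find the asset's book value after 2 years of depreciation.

Depreciable base = $149,625 − $10,200 = $139,425.
Year 1: ⌊$149,625 × 125%/5⌋ = $37,406. Book value $112,219.
Year 2: ⌊$112,219 × 125%/5⌋ = $28,054. Book value $84,165.

$84,165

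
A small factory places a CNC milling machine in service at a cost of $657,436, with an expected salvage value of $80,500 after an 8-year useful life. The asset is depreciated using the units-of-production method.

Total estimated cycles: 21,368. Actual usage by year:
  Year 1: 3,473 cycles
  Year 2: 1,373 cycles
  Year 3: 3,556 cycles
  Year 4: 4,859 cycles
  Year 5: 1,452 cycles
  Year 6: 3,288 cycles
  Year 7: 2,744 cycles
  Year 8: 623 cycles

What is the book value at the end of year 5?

Depreciable base = $657,436 − $80,500 = $576,936.
Rate = $576,936 / 21,368 cycles = $27 per cycle.
Year 1: 3,473 × $27 = $93,771. Book value $563,665.
Year 2: 1,373 × $27 = $37,071. Book value $526,594.
Year 3: 3,556 × $27 = $96,012. Book value $430,582.
Year 4: 4,859 × $27 = $131,193. Book value $299,389.
Year 5: 1,452 × $27 = $39,204. Book value $260,185.

$260,185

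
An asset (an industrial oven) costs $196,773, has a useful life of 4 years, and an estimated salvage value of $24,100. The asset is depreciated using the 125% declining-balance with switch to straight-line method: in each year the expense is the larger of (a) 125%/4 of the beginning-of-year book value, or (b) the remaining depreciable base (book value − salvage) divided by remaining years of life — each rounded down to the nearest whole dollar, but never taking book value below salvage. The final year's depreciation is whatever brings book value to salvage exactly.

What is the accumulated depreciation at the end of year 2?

$103,766

Depreciable base = $196,773 − $24,100 = $172,673.
Year 1: DB = ⌊$196,773 × 125%/4⌋ = $61,491; SL = ⌊$172,673/4⌋ = $43,168 → take DB $61,491. Book value $135,282.
Year 2: DB = ⌊$135,282 × 125%/4⌋ = $42,275; SL = ⌊$111,182/3⌋ = $37,060 → take DB $42,275. Book value $93,007.
Accumulated through year 2 = $196,773 − $93,007 = $103,766.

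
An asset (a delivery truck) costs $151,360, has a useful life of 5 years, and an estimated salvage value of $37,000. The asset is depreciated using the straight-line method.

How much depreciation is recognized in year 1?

Depreciable base = $151,360 − $37,000 = $114,360.
Annual expense = $114,360 / 5 = $22,872.

$22,872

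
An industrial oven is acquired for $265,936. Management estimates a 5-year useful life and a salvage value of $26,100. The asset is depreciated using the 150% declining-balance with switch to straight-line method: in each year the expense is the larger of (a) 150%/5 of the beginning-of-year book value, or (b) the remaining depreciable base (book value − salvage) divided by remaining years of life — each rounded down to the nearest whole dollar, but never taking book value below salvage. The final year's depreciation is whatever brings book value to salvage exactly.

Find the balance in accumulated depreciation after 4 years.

$207,277

Depreciable base = $265,936 − $26,100 = $239,836.
Year 1: DB = ⌊$265,936 × 150%/5⌋ = $79,780; SL = ⌊$239,836/5⌋ = $47,967 → take DB $79,780. Book value $186,156.
Year 2: DB = ⌊$186,156 × 150%/5⌋ = $55,846; SL = ⌊$160,056/4⌋ = $40,014 → take DB $55,846. Book value $130,310.
Year 3: DB = ⌊$130,310 × 150%/5⌋ = $39,093; SL = ⌊$104,210/3⌋ = $34,736 → take DB $39,093. Book value $91,217.
Year 4: DB = ⌊$91,217 × 150%/5⌋ = $27,365; SL = ⌊$65,117/2⌋ = $32,558 → take SL $32,558. Book value $58,659.
Accumulated through year 4 = $265,936 − $58,659 = $207,277.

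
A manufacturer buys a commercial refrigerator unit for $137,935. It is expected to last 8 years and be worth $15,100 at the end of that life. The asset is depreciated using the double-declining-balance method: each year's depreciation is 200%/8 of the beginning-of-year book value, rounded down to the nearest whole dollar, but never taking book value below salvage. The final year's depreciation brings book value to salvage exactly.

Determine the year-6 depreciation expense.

Depreciable base = $137,935 − $15,100 = $122,835.
Year 1: ⌊$137,935 × 200%/8⌋ = $34,483. Book value $103,452.
Year 2: ⌊$103,452 × 200%/8⌋ = $25,863. Book value $77,589.
Year 3: ⌊$77,589 × 200%/8⌋ = $19,397. Book value $58,192.
Year 4: ⌊$58,192 × 200%/8⌋ = $14,548. Book value $43,644.
Year 5: ⌊$43,644 × 200%/8⌋ = $10,911. Book value $32,733.
Year 6: ⌊$32,733 × 200%/8⌋ = $8,183. Book value $24,550.

$8,183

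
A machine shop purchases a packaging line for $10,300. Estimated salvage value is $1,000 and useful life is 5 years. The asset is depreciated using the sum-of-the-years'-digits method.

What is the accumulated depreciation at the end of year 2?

Depreciable base = $10,300 − $1,000 = $9,300.
Sum of the years' digits = 5+4+3+2+1 = 15.
Year 1: $9,300 × 5/15 = $3,100. Book value $7,200.
Year 2: $9,300 × 4/15 = $2,480. Book value $4,720.
Accumulated through year 2 = $10,300 − $4,720 = $5,580.

$5,580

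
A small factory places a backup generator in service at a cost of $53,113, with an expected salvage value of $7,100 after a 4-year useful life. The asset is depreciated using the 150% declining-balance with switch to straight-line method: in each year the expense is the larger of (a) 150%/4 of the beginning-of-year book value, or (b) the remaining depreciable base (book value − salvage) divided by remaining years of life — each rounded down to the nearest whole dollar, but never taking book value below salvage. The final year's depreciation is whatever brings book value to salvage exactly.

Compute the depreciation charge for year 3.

$7,780

Depreciable base = $53,113 − $7,100 = $46,013.
Year 1: DB = ⌊$53,113 × 150%/4⌋ = $19,917; SL = ⌊$46,013/4⌋ = $11,503 → take DB $19,917. Book value $33,196.
Year 2: DB = ⌊$33,196 × 150%/4⌋ = $12,448; SL = ⌊$26,096/3⌋ = $8,698 → take DB $12,448. Book value $20,748.
Year 3: DB = ⌊$20,748 × 150%/4⌋ = $7,780; SL = ⌊$13,648/2⌋ = $6,824 → take DB $7,780. Book value $12,968.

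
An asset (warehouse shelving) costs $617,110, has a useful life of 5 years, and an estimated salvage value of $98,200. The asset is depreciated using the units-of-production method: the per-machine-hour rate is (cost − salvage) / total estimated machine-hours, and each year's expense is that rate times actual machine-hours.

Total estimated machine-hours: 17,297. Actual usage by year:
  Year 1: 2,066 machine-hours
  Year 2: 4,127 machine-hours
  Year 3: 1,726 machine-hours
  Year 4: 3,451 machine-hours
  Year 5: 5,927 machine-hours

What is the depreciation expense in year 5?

Depreciable base = $617,110 − $98,200 = $518,910.
Rate = $518,910 / 17,297 machine-hours = $30 per machine-hour.
Year 1: 2,066 × $30 = $61,980. Book value $555,130.
Year 2: 4,127 × $30 = $123,810. Book value $431,320.
Year 3: 1,726 × $30 = $51,780. Book value $379,540.
Year 4: 3,451 × $30 = $103,530. Book value $276,010.
Year 5: 5,927 × $30 = $177,810. Book value $98,200.

$177,810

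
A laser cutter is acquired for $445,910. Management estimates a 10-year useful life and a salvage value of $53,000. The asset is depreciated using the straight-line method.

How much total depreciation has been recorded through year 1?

Depreciable base = $445,910 − $53,000 = $392,910.
Annual expense = $392,910 / 10 = $39,291.
End of year 1: book value $406,619.
Accumulated through year 1 = $445,910 − $406,619 = $39,291.

$39,291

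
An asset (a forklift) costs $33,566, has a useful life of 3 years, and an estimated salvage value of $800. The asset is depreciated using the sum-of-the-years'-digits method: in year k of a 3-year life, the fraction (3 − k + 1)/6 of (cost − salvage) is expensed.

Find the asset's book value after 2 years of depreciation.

Depreciable base = $33,566 − $800 = $32,766.
Sum of the years' digits = 3+2+1 = 6.
Year 1: $32,766 × 3/6 = $16,383. Book value $17,183.
Year 2: $32,766 × 2/6 = $10,922. Book value $6,261.

$6,261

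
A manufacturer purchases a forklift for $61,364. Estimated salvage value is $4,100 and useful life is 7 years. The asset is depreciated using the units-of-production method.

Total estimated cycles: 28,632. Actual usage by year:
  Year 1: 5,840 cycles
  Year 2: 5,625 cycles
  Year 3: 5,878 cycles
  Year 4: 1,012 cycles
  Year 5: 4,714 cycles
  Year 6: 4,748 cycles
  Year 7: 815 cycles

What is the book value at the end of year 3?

Depreciable base = $61,364 − $4,100 = $57,264.
Rate = $57,264 / 28,632 cycles = $2 per cycle.
Year 1: 5,840 × $2 = $11,680. Book value $49,684.
Year 2: 5,625 × $2 = $11,250. Book value $38,434.
Year 3: 5,878 × $2 = $11,756. Book value $26,678.

$26,678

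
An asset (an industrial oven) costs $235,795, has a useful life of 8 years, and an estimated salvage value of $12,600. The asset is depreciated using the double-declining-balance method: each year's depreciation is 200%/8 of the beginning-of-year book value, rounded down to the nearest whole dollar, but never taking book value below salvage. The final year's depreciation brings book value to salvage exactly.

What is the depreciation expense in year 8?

$18,876

Depreciable base = $235,795 − $12,600 = $223,195.
Year 1: ⌊$235,795 × 200%/8⌋ = $58,948. Book value $176,847.
Year 2: ⌊$176,847 × 200%/8⌋ = $44,211. Book value $132,636.
Year 3: ⌊$132,636 × 200%/8⌋ = $33,159. Book value $99,477.
Year 4: ⌊$99,477 × 200%/8⌋ = $24,869. Book value $74,608.
Year 5: ⌊$74,608 × 200%/8⌋ = $18,652. Book value $55,956.
Year 6: ⌊$55,956 × 200%/8⌋ = $13,989. Book value $41,967.
Year 7: ⌊$41,967 × 200%/8⌋ = $10,491. Book value $31,476.
Year 8 (final): $31,476 − $12,600 = $18,876. Book value $12,600.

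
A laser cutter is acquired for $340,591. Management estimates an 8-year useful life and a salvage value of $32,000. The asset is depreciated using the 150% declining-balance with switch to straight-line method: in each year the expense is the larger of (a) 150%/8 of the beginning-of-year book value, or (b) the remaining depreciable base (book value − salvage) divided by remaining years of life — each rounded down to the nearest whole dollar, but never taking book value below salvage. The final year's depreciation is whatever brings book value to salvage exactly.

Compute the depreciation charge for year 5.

Depreciable base = $340,591 − $32,000 = $308,591.
Year 1: DB = ⌊$340,591 × 150%/8⌋ = $63,860; SL = ⌊$308,591/8⌋ = $38,573 → take DB $63,860. Book value $276,731.
Year 2: DB = ⌊$276,731 × 150%/8⌋ = $51,887; SL = ⌊$244,731/7⌋ = $34,961 → take DB $51,887. Book value $224,844.
Year 3: DB = ⌊$224,844 × 150%/8⌋ = $42,158; SL = ⌊$192,844/6⌋ = $32,140 → take DB $42,158. Book value $182,686.
Year 4: DB = ⌊$182,686 × 150%/8⌋ = $34,253; SL = ⌊$150,686/5⌋ = $30,137 → take DB $34,253. Book value $148,433.
Year 5: DB = ⌊$148,433 × 150%/8⌋ = $27,831; SL = ⌊$116,433/4⌋ = $29,108 → take SL $29,108. Book value $119,325.

$29,108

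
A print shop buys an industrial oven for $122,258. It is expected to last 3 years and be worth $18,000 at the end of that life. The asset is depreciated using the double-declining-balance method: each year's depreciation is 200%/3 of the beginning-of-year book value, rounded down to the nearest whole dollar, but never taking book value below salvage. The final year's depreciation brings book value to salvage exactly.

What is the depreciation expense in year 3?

$0

Depreciable base = $122,258 − $18,000 = $104,258.
Year 1: ⌊$122,258 × 200%/3⌋ = $81,505. Book value $40,753.
Year 2: ⌊$40,753 × 200%/3⌋ = $27,168, capped at $22,753. Book value $18,000.
Year 3 (final): $18,000 − $18,000 = $0. Book value $18,000.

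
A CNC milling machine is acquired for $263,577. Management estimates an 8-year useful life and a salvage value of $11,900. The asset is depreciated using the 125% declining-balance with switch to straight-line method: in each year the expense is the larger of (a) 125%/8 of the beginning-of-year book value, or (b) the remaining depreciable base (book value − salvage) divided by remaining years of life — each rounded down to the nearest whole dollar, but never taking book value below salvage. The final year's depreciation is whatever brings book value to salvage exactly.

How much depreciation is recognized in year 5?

Depreciable base = $263,577 − $11,900 = $251,677.
Year 1: DB = ⌊$263,577 × 125%/8⌋ = $41,183; SL = ⌊$251,677/8⌋ = $31,459 → take DB $41,183. Book value $222,394.
Year 2: DB = ⌊$222,394 × 125%/8⌋ = $34,749; SL = ⌊$210,494/7⌋ = $30,070 → take DB $34,749. Book value $187,645.
Year 3: DB = ⌊$187,645 × 125%/8⌋ = $29,319; SL = ⌊$175,745/6⌋ = $29,290 → take DB $29,319. Book value $158,326.
Year 4: DB = ⌊$158,326 × 125%/8⌋ = $24,738; SL = ⌊$146,426/5⌋ = $29,285 → take SL $29,285. Book value $129,041.
Year 5: DB = ⌊$129,041 × 125%/8⌋ = $20,162; SL = ⌊$117,141/4⌋ = $29,285 → take SL $29,285. Book value $99,756.

$29,285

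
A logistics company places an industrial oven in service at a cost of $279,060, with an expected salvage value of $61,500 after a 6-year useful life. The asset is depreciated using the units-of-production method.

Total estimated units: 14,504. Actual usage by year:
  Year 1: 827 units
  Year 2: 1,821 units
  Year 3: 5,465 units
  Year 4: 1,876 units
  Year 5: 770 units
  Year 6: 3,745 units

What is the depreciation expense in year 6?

Depreciable base = $279,060 − $61,500 = $217,560.
Rate = $217,560 / 14,504 units = $15 per unit.
Year 1: 827 × $15 = $12,405. Book value $266,655.
Year 2: 1,821 × $15 = $27,315. Book value $239,340.
Year 3: 5,465 × $15 = $81,975. Book value $157,365.
Year 4: 1,876 × $15 = $28,140. Book value $129,225.
Year 5: 770 × $15 = $11,550. Book value $117,675.
Year 6: 3,745 × $15 = $56,175. Book value $61,500.

$56,175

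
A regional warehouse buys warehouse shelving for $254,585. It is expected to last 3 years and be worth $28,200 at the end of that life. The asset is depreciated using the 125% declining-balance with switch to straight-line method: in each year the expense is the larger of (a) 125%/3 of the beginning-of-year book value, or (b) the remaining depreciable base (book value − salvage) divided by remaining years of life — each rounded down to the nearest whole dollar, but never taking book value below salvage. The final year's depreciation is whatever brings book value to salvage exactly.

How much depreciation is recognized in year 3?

$58,430

Depreciable base = $254,585 − $28,200 = $226,385.
Year 1: DB = ⌊$254,585 × 125%/3⌋ = $106,077; SL = ⌊$226,385/3⌋ = $75,461 → take DB $106,077. Book value $148,508.
Year 2: DB = ⌊$148,508 × 125%/3⌋ = $61,878; SL = ⌊$120,308/2⌋ = $60,154 → take DB $61,878. Book value $86,630.
Year 3 (final): $86,630 − $28,200 = $58,430. Book value $28,200.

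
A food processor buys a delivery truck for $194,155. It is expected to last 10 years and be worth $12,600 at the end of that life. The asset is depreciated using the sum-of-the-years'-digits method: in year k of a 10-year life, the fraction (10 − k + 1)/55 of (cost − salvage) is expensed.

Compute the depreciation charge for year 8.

Depreciable base = $194,155 − $12,600 = $181,555.
Sum of the years' digits = 10+9+8+7+6+5+4+3+2+1 = 55.
Year 1: $181,555 × 10/55 = $33,010. Book value $161,145.
Year 2: $181,555 × 9/55 = $29,709. Book value $131,436.
Year 3: $181,555 × 8/55 = $26,408. Book value $105,028.
Year 4: $181,555 × 7/55 = $23,107. Book value $81,921.
Year 5: $181,555 × 6/55 = $19,806. Book value $62,115.
Year 6: $181,555 × 5/55 = $16,505. Book value $45,610.
Year 7: $181,555 × 4/55 = $13,204. Book value $32,406.
Year 8: $181,555 × 3/55 = $9,903. Book value $22,503.

$9,903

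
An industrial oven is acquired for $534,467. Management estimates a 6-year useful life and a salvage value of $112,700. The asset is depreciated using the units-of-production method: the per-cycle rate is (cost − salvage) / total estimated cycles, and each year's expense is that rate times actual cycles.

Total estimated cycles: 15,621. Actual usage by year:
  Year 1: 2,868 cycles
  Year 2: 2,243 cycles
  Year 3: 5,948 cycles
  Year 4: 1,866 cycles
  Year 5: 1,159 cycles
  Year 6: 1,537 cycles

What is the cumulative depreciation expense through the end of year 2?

Depreciable base = $534,467 − $112,700 = $421,767.
Rate = $421,767 / 15,621 cycles = $27 per cycle.
Year 1: 2,868 × $27 = $77,436. Book value $457,031.
Year 2: 2,243 × $27 = $60,561. Book value $396,470.
Accumulated through year 2 = $534,467 − $396,470 = $137,997.

$137,997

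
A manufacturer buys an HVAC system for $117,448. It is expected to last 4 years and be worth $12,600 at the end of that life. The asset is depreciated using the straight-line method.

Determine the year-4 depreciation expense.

Depreciable base = $117,448 − $12,600 = $104,848.
Annual expense = $104,848 / 4 = $26,212.

$26,212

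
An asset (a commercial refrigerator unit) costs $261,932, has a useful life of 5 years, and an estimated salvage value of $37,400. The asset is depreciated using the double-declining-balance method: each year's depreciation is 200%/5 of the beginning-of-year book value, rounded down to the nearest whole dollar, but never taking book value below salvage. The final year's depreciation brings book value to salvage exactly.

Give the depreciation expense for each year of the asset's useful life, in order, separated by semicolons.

$104,772; $62,864; $37,718; $19,178; $0

Depreciable base = $261,932 − $37,400 = $224,532.
Year 1: ⌊$261,932 × 200%/5⌋ = $104,772. Book value $157,160.
Year 2: ⌊$157,160 × 200%/5⌋ = $62,864. Book value $94,296.
Year 3: ⌊$94,296 × 200%/5⌋ = $37,718. Book value $56,578.
Year 4: ⌊$56,578 × 200%/5⌋ = $22,631, capped at $19,178. Book value $37,400.
Year 5 (final): $37,400 − $37,400 = $0. Book value $37,400.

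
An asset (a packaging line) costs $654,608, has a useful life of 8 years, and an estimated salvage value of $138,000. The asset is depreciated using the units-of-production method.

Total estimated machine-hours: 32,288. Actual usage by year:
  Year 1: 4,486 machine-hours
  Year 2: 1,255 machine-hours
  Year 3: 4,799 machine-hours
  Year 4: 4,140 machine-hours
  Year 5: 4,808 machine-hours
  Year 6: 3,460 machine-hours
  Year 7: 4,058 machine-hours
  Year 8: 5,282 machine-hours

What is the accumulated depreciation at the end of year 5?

$311,808

Depreciable base = $654,608 − $138,000 = $516,608.
Rate = $516,608 / 32,288 machine-hours = $16 per machine-hour.
Year 1: 4,486 × $16 = $71,776. Book value $582,832.
Year 2: 1,255 × $16 = $20,080. Book value $562,752.
Year 3: 4,799 × $16 = $76,784. Book value $485,968.
Year 4: 4,140 × $16 = $66,240. Book value $419,728.
Year 5: 4,808 × $16 = $76,928. Book value $342,800.
Accumulated through year 5 = $654,608 − $342,800 = $311,808.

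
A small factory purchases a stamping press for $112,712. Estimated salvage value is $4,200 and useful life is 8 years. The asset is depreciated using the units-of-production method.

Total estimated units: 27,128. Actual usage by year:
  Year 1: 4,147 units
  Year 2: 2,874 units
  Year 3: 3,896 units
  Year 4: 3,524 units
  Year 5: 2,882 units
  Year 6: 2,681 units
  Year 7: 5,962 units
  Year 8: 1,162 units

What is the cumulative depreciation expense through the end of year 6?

$80,016

Depreciable base = $112,712 − $4,200 = $108,512.
Rate = $108,512 / 27,128 units = $4 per unit.
Year 1: 4,147 × $4 = $16,588. Book value $96,124.
Year 2: 2,874 × $4 = $11,496. Book value $84,628.
Year 3: 3,896 × $4 = $15,584. Book value $69,044.
Year 4: 3,524 × $4 = $14,096. Book value $54,948.
Year 5: 2,882 × $4 = $11,528. Book value $43,420.
Year 6: 2,681 × $4 = $10,724. Book value $32,696.
Accumulated through year 6 = $112,712 − $32,696 = $80,016.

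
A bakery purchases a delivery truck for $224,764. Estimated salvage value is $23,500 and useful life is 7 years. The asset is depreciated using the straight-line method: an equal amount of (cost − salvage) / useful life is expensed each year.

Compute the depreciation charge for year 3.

Depreciable base = $224,764 − $23,500 = $201,264.
Annual expense = $201,264 / 7 = $28,752.

$28,752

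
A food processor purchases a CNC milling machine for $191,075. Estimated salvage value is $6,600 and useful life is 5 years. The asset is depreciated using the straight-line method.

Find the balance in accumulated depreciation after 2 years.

Depreciable base = $191,075 − $6,600 = $184,475.
Annual expense = $184,475 / 5 = $36,895.
End of year 1: book value $154,180.
End of year 2: book value $117,285.
Accumulated through year 2 = $191,075 − $117,285 = $73,790.

$73,790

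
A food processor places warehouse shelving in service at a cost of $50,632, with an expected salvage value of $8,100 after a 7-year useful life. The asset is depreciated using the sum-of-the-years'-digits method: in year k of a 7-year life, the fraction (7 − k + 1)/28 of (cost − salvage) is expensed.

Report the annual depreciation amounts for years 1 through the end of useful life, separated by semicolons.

$10,633; $9,114; $7,595; $6,076; $4,557; $3,038; $1,519

Depreciable base = $50,632 − $8,100 = $42,532.
Sum of the years' digits = 7+6+5+4+3+2+1 = 28.
Year 1: $42,532 × 7/28 = $10,633. Book value $39,999.
Year 2: $42,532 × 6/28 = $9,114. Book value $30,885.
Year 3: $42,532 × 5/28 = $7,595. Book value $23,290.
Year 4: $42,532 × 4/28 = $6,076. Book value $17,214.
Year 5: $42,532 × 3/28 = $4,557. Book value $12,657.
Year 6: $42,532 × 2/28 = $3,038. Book value $9,619.
Year 7: $42,532 × 1/28 = $1,519. Book value $8,100.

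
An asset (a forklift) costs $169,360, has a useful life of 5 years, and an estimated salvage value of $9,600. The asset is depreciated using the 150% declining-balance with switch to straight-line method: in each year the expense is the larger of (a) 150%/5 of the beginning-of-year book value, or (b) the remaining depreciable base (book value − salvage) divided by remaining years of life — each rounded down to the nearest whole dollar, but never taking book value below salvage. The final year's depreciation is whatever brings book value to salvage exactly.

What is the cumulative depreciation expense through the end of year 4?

$135,514

Depreciable base = $169,360 − $9,600 = $159,760.
Year 1: DB = ⌊$169,360 × 150%/5⌋ = $50,808; SL = ⌊$159,760/5⌋ = $31,952 → take DB $50,808. Book value $118,552.
Year 2: DB = ⌊$118,552 × 150%/5⌋ = $35,565; SL = ⌊$108,952/4⌋ = $27,238 → take DB $35,565. Book value $82,987.
Year 3: DB = ⌊$82,987 × 150%/5⌋ = $24,896; SL = ⌊$73,387/3⌋ = $24,462 → take DB $24,896. Book value $58,091.
Year 4: DB = ⌊$58,091 × 150%/5⌋ = $17,427; SL = ⌊$48,491/2⌋ = $24,245 → take SL $24,245. Book value $33,846.
Accumulated through year 4 = $169,360 − $33,846 = $135,514.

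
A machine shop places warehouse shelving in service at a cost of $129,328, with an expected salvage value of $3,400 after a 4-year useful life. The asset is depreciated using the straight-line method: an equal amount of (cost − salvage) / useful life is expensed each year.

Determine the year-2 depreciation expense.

$31,482

Depreciable base = $129,328 − $3,400 = $125,928.
Annual expense = $125,928 / 4 = $31,482.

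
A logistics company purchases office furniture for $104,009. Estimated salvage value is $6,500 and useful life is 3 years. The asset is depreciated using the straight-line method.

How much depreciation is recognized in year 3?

$32,503

Depreciable base = $104,009 − $6,500 = $97,509.
Annual expense = $97,509 / 3 = $32,503.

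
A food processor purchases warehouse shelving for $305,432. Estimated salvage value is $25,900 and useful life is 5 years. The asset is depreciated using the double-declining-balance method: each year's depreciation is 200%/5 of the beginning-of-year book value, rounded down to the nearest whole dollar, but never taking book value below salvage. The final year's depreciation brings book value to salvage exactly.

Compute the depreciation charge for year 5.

Depreciable base = $305,432 − $25,900 = $279,532.
Year 1: ⌊$305,432 × 200%/5⌋ = $122,172. Book value $183,260.
Year 2: ⌊$183,260 × 200%/5⌋ = $73,304. Book value $109,956.
Year 3: ⌊$109,956 × 200%/5⌋ = $43,982. Book value $65,974.
Year 4: ⌊$65,974 × 200%/5⌋ = $26,389. Book value $39,585.
Year 5 (final): $39,585 − $25,900 = $13,685. Book value $25,900.

$13,685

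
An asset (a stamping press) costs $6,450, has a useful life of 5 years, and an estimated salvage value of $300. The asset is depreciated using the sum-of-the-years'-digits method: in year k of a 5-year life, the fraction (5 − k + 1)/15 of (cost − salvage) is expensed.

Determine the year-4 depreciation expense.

Depreciable base = $6,450 − $300 = $6,150.
Sum of the years' digits = 5+4+3+2+1 = 15.
Year 1: $6,150 × 5/15 = $2,050. Book value $4,400.
Year 2: $6,150 × 4/15 = $1,640. Book value $2,760.
Year 3: $6,150 × 3/15 = $1,230. Book value $1,530.
Year 4: $6,150 × 2/15 = $820. Book value $710.

$820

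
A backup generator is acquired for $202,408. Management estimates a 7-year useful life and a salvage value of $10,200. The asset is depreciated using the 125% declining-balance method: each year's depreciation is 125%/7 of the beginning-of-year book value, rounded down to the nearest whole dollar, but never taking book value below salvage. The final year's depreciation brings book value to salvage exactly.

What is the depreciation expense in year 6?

Depreciable base = $202,408 − $10,200 = $192,208.
Year 1: ⌊$202,408 × 125%/7⌋ = $36,144. Book value $166,264.
Year 2: ⌊$166,264 × 125%/7⌋ = $29,690. Book value $136,574.
Year 3: ⌊$136,574 × 125%/7⌋ = $24,388. Book value $112,186.
Year 4: ⌊$112,186 × 125%/7⌋ = $20,033. Book value $92,153.
Year 5: ⌊$92,153 × 125%/7⌋ = $16,455. Book value $75,698.
Year 6: ⌊$75,698 × 125%/7⌋ = $13,517. Book value $62,181.

$13,517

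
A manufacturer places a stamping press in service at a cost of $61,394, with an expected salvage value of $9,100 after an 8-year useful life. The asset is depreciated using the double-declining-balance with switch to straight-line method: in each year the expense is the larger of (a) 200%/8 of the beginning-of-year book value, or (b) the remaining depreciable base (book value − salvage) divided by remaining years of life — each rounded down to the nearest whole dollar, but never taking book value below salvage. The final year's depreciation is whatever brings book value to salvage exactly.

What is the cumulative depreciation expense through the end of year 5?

$46,823

Depreciable base = $61,394 − $9,100 = $52,294.
Year 1: DB = ⌊$61,394 × 200%/8⌋ = $15,348; SL = ⌊$52,294/8⌋ = $6,536 → take DB $15,348. Book value $46,046.
Year 2: DB = ⌊$46,046 × 200%/8⌋ = $11,511; SL = ⌊$36,946/7⌋ = $5,278 → take DB $11,511. Book value $34,535.
Year 3: DB = ⌊$34,535 × 200%/8⌋ = $8,633; SL = ⌊$25,435/6⌋ = $4,239 → take DB $8,633. Book value $25,902.
Year 4: DB = ⌊$25,902 × 200%/8⌋ = $6,475; SL = ⌊$16,802/5⌋ = $3,360 → take DB $6,475. Book value $19,427.
Year 5: DB = ⌊$19,427 × 200%/8⌋ = $4,856; SL = ⌊$10,327/4⌋ = $2,581 → take DB $4,856. Book value $14,571.
Accumulated through year 5 = $61,394 − $14,571 = $46,823.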